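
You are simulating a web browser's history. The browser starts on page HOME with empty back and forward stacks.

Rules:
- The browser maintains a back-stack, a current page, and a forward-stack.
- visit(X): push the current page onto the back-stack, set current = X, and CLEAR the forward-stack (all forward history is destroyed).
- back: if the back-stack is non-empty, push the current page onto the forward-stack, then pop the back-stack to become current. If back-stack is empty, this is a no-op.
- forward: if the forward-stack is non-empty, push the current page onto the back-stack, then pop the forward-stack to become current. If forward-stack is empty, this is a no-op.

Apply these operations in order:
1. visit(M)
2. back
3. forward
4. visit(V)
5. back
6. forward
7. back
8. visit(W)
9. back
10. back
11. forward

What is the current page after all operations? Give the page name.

After 1 (visit(M)): cur=M back=1 fwd=0
After 2 (back): cur=HOME back=0 fwd=1
After 3 (forward): cur=M back=1 fwd=0
After 4 (visit(V)): cur=V back=2 fwd=0
After 5 (back): cur=M back=1 fwd=1
After 6 (forward): cur=V back=2 fwd=0
After 7 (back): cur=M back=1 fwd=1
After 8 (visit(W)): cur=W back=2 fwd=0
After 9 (back): cur=M back=1 fwd=1
After 10 (back): cur=HOME back=0 fwd=2
After 11 (forward): cur=M back=1 fwd=1

Answer: M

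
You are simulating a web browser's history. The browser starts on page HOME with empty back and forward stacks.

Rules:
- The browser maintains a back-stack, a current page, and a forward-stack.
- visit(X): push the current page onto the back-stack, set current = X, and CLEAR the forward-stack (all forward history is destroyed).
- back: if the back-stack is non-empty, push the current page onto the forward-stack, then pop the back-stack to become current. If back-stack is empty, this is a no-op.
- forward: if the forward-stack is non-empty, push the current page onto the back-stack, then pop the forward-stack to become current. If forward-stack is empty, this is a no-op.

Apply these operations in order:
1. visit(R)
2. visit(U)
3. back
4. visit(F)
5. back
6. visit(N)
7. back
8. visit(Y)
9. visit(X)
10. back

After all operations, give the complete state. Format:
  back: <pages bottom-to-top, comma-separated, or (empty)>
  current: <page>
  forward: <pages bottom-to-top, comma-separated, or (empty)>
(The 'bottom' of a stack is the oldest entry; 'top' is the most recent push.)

Answer: back: HOME,R
current: Y
forward: X

Derivation:
After 1 (visit(R)): cur=R back=1 fwd=0
After 2 (visit(U)): cur=U back=2 fwd=0
After 3 (back): cur=R back=1 fwd=1
After 4 (visit(F)): cur=F back=2 fwd=0
After 5 (back): cur=R back=1 fwd=1
After 6 (visit(N)): cur=N back=2 fwd=0
After 7 (back): cur=R back=1 fwd=1
After 8 (visit(Y)): cur=Y back=2 fwd=0
After 9 (visit(X)): cur=X back=3 fwd=0
After 10 (back): cur=Y back=2 fwd=1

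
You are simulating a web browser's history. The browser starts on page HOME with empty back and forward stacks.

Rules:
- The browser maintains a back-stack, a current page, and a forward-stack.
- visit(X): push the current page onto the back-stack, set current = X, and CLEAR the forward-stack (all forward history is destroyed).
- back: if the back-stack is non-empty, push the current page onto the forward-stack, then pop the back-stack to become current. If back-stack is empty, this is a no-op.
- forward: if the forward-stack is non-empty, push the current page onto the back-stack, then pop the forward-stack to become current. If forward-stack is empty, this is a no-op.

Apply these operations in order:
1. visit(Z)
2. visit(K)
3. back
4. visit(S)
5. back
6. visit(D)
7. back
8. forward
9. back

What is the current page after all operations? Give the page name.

Answer: Z

Derivation:
After 1 (visit(Z)): cur=Z back=1 fwd=0
After 2 (visit(K)): cur=K back=2 fwd=0
After 3 (back): cur=Z back=1 fwd=1
After 4 (visit(S)): cur=S back=2 fwd=0
After 5 (back): cur=Z back=1 fwd=1
After 6 (visit(D)): cur=D back=2 fwd=0
After 7 (back): cur=Z back=1 fwd=1
After 8 (forward): cur=D back=2 fwd=0
After 9 (back): cur=Z back=1 fwd=1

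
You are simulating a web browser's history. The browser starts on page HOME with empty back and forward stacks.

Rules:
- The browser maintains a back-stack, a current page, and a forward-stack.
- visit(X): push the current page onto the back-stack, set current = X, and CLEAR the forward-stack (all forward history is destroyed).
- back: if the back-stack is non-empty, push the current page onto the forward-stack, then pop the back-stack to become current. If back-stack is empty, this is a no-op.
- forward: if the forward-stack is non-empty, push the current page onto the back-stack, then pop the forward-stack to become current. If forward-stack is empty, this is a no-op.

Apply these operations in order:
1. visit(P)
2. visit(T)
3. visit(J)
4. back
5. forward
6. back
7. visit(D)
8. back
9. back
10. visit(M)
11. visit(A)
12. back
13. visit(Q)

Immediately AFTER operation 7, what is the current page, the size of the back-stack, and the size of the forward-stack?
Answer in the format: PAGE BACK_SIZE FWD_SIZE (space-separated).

After 1 (visit(P)): cur=P back=1 fwd=0
After 2 (visit(T)): cur=T back=2 fwd=0
After 3 (visit(J)): cur=J back=3 fwd=0
After 4 (back): cur=T back=2 fwd=1
After 5 (forward): cur=J back=3 fwd=0
After 6 (back): cur=T back=2 fwd=1
After 7 (visit(D)): cur=D back=3 fwd=0

D 3 0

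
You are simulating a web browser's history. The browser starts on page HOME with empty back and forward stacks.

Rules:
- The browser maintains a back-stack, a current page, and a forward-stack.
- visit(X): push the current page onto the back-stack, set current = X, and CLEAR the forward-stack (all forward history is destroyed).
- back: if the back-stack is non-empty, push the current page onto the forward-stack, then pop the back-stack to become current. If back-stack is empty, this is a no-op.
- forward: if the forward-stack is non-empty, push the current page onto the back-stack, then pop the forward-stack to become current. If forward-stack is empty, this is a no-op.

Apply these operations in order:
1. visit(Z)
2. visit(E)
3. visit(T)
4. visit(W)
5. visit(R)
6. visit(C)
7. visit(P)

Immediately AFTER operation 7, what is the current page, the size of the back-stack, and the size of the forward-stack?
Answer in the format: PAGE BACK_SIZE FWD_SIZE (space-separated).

After 1 (visit(Z)): cur=Z back=1 fwd=0
After 2 (visit(E)): cur=E back=2 fwd=0
After 3 (visit(T)): cur=T back=3 fwd=0
After 4 (visit(W)): cur=W back=4 fwd=0
After 5 (visit(R)): cur=R back=5 fwd=0
After 6 (visit(C)): cur=C back=6 fwd=0
After 7 (visit(P)): cur=P back=7 fwd=0

P 7 0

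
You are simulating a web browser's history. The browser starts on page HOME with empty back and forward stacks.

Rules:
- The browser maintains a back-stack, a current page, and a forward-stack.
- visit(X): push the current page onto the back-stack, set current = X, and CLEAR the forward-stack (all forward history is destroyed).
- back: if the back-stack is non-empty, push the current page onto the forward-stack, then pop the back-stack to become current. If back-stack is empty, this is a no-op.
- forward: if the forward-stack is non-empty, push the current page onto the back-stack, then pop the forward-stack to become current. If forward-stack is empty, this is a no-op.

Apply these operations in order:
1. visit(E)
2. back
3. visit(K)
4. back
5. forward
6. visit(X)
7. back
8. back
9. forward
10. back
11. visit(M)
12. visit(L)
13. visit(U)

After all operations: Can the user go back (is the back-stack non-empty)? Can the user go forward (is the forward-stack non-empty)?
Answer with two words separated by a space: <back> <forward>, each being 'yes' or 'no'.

Answer: yes no

Derivation:
After 1 (visit(E)): cur=E back=1 fwd=0
After 2 (back): cur=HOME back=0 fwd=1
After 3 (visit(K)): cur=K back=1 fwd=0
After 4 (back): cur=HOME back=0 fwd=1
After 5 (forward): cur=K back=1 fwd=0
After 6 (visit(X)): cur=X back=2 fwd=0
After 7 (back): cur=K back=1 fwd=1
After 8 (back): cur=HOME back=0 fwd=2
After 9 (forward): cur=K back=1 fwd=1
After 10 (back): cur=HOME back=0 fwd=2
After 11 (visit(M)): cur=M back=1 fwd=0
After 12 (visit(L)): cur=L back=2 fwd=0
After 13 (visit(U)): cur=U back=3 fwd=0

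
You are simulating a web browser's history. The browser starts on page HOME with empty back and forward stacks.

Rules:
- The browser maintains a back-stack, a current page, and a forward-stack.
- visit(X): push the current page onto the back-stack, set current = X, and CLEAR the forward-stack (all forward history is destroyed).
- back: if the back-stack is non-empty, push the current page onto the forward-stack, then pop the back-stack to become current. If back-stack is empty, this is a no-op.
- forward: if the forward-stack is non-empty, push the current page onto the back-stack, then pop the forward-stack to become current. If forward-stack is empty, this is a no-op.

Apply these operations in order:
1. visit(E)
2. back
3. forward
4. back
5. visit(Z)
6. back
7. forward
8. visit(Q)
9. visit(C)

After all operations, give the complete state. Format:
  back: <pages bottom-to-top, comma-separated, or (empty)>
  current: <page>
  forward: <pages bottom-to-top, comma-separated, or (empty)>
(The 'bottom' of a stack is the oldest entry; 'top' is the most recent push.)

After 1 (visit(E)): cur=E back=1 fwd=0
After 2 (back): cur=HOME back=0 fwd=1
After 3 (forward): cur=E back=1 fwd=0
After 4 (back): cur=HOME back=0 fwd=1
After 5 (visit(Z)): cur=Z back=1 fwd=0
After 6 (back): cur=HOME back=0 fwd=1
After 7 (forward): cur=Z back=1 fwd=0
After 8 (visit(Q)): cur=Q back=2 fwd=0
After 9 (visit(C)): cur=C back=3 fwd=0

Answer: back: HOME,Z,Q
current: C
forward: (empty)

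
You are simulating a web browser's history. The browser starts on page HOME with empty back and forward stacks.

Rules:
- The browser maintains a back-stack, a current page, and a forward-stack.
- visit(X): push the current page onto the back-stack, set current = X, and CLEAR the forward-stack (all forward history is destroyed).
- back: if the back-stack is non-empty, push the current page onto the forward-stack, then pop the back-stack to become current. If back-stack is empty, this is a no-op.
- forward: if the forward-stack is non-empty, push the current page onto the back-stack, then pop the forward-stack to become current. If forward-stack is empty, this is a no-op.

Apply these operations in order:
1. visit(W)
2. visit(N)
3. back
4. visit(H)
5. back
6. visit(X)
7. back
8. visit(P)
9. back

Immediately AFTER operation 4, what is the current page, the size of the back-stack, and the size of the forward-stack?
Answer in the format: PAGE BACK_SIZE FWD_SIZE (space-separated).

After 1 (visit(W)): cur=W back=1 fwd=0
After 2 (visit(N)): cur=N back=2 fwd=0
After 3 (back): cur=W back=1 fwd=1
After 4 (visit(H)): cur=H back=2 fwd=0

H 2 0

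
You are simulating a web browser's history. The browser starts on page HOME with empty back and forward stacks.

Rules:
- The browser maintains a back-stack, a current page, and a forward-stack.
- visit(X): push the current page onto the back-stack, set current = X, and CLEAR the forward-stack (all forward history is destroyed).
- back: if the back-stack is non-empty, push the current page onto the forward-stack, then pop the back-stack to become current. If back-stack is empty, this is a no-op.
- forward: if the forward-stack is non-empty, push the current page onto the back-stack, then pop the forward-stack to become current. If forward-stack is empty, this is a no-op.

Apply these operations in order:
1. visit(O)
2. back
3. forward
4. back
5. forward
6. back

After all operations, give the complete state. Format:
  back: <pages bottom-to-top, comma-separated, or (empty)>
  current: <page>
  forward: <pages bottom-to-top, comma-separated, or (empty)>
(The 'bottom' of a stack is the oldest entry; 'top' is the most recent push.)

Answer: back: (empty)
current: HOME
forward: O

Derivation:
After 1 (visit(O)): cur=O back=1 fwd=0
After 2 (back): cur=HOME back=0 fwd=1
After 3 (forward): cur=O back=1 fwd=0
After 4 (back): cur=HOME back=0 fwd=1
After 5 (forward): cur=O back=1 fwd=0
After 6 (back): cur=HOME back=0 fwd=1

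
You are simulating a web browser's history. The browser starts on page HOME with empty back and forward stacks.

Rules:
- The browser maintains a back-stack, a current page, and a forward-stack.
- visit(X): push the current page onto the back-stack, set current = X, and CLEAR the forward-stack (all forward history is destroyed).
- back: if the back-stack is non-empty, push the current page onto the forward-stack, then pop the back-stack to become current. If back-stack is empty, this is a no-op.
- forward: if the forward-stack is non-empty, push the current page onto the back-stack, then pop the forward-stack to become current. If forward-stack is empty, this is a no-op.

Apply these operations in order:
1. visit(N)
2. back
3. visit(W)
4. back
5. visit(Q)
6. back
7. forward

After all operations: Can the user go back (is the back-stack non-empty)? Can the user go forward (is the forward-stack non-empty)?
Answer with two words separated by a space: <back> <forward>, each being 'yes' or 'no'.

Answer: yes no

Derivation:
After 1 (visit(N)): cur=N back=1 fwd=0
After 2 (back): cur=HOME back=0 fwd=1
After 3 (visit(W)): cur=W back=1 fwd=0
After 4 (back): cur=HOME back=0 fwd=1
After 5 (visit(Q)): cur=Q back=1 fwd=0
After 6 (back): cur=HOME back=0 fwd=1
After 7 (forward): cur=Q back=1 fwd=0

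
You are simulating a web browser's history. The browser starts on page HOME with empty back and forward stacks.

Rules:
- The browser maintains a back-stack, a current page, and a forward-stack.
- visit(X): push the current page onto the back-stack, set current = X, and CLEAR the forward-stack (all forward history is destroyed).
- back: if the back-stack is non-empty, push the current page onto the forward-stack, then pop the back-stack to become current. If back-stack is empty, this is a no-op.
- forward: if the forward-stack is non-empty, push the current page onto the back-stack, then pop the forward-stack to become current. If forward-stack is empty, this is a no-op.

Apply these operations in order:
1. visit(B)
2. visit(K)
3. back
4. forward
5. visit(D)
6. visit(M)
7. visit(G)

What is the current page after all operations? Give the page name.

Answer: G

Derivation:
After 1 (visit(B)): cur=B back=1 fwd=0
After 2 (visit(K)): cur=K back=2 fwd=0
After 3 (back): cur=B back=1 fwd=1
After 4 (forward): cur=K back=2 fwd=0
After 5 (visit(D)): cur=D back=3 fwd=0
After 6 (visit(M)): cur=M back=4 fwd=0
After 7 (visit(G)): cur=G back=5 fwd=0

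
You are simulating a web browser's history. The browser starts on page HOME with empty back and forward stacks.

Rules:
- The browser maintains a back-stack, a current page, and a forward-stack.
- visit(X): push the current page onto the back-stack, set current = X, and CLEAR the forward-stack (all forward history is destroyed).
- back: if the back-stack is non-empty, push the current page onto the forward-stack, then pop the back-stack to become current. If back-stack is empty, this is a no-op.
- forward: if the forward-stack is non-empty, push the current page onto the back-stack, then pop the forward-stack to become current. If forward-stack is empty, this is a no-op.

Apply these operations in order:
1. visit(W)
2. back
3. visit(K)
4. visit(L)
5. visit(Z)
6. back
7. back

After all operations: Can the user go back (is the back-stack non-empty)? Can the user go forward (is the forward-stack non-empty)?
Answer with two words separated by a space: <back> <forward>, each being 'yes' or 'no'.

Answer: yes yes

Derivation:
After 1 (visit(W)): cur=W back=1 fwd=0
After 2 (back): cur=HOME back=0 fwd=1
After 3 (visit(K)): cur=K back=1 fwd=0
After 4 (visit(L)): cur=L back=2 fwd=0
After 5 (visit(Z)): cur=Z back=3 fwd=0
After 6 (back): cur=L back=2 fwd=1
After 7 (back): cur=K back=1 fwd=2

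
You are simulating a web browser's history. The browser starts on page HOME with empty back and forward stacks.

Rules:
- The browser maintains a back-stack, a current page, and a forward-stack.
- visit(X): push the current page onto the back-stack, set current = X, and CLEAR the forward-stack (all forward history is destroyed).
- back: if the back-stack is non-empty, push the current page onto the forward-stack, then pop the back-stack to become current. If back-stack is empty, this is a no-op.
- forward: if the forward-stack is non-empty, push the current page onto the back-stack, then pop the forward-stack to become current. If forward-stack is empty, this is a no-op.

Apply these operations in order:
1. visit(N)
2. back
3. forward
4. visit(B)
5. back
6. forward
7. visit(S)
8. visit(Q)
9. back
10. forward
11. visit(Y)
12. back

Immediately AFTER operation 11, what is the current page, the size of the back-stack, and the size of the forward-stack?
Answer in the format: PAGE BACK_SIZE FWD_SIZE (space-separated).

After 1 (visit(N)): cur=N back=1 fwd=0
After 2 (back): cur=HOME back=0 fwd=1
After 3 (forward): cur=N back=1 fwd=0
After 4 (visit(B)): cur=B back=2 fwd=0
After 5 (back): cur=N back=1 fwd=1
After 6 (forward): cur=B back=2 fwd=0
After 7 (visit(S)): cur=S back=3 fwd=0
After 8 (visit(Q)): cur=Q back=4 fwd=0
After 9 (back): cur=S back=3 fwd=1
After 10 (forward): cur=Q back=4 fwd=0
After 11 (visit(Y)): cur=Y back=5 fwd=0

Y 5 0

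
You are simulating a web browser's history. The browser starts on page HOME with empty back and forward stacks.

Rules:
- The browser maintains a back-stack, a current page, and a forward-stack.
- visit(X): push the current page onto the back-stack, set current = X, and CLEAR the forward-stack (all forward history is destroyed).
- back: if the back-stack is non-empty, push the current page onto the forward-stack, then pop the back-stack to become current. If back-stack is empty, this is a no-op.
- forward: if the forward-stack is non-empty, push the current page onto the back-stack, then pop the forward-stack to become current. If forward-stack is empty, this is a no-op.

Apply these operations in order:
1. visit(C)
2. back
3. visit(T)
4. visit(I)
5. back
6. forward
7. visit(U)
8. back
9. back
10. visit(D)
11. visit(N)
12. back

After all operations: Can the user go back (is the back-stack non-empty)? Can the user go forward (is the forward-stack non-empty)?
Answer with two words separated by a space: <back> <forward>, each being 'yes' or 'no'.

Answer: yes yes

Derivation:
After 1 (visit(C)): cur=C back=1 fwd=0
After 2 (back): cur=HOME back=0 fwd=1
After 3 (visit(T)): cur=T back=1 fwd=0
After 4 (visit(I)): cur=I back=2 fwd=0
After 5 (back): cur=T back=1 fwd=1
After 6 (forward): cur=I back=2 fwd=0
After 7 (visit(U)): cur=U back=3 fwd=0
After 8 (back): cur=I back=2 fwd=1
After 9 (back): cur=T back=1 fwd=2
After 10 (visit(D)): cur=D back=2 fwd=0
After 11 (visit(N)): cur=N back=3 fwd=0
After 12 (back): cur=D back=2 fwd=1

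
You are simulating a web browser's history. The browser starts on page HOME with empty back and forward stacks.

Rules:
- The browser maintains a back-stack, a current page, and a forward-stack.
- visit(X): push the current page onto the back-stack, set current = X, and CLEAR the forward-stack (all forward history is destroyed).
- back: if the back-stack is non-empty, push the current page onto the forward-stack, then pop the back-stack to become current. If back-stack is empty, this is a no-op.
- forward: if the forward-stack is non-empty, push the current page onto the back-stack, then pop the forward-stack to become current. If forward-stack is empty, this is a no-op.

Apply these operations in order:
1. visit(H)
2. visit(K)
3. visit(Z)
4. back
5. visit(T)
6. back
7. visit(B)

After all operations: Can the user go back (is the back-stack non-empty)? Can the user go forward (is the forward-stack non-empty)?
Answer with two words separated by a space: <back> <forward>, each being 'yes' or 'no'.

After 1 (visit(H)): cur=H back=1 fwd=0
After 2 (visit(K)): cur=K back=2 fwd=0
After 3 (visit(Z)): cur=Z back=3 fwd=0
After 4 (back): cur=K back=2 fwd=1
After 5 (visit(T)): cur=T back=3 fwd=0
After 6 (back): cur=K back=2 fwd=1
After 7 (visit(B)): cur=B back=3 fwd=0

Answer: yes no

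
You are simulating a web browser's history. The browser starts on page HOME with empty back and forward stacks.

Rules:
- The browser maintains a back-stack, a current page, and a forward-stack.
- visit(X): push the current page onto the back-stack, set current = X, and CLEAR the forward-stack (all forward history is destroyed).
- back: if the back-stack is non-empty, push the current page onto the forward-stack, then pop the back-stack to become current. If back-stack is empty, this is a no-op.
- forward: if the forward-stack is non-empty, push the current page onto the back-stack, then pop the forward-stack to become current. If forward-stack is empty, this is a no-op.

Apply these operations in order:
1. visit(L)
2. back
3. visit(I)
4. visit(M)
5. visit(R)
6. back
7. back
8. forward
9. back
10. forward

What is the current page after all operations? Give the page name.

After 1 (visit(L)): cur=L back=1 fwd=0
After 2 (back): cur=HOME back=0 fwd=1
After 3 (visit(I)): cur=I back=1 fwd=0
After 4 (visit(M)): cur=M back=2 fwd=0
After 5 (visit(R)): cur=R back=3 fwd=0
After 6 (back): cur=M back=2 fwd=1
After 7 (back): cur=I back=1 fwd=2
After 8 (forward): cur=M back=2 fwd=1
After 9 (back): cur=I back=1 fwd=2
After 10 (forward): cur=M back=2 fwd=1

Answer: M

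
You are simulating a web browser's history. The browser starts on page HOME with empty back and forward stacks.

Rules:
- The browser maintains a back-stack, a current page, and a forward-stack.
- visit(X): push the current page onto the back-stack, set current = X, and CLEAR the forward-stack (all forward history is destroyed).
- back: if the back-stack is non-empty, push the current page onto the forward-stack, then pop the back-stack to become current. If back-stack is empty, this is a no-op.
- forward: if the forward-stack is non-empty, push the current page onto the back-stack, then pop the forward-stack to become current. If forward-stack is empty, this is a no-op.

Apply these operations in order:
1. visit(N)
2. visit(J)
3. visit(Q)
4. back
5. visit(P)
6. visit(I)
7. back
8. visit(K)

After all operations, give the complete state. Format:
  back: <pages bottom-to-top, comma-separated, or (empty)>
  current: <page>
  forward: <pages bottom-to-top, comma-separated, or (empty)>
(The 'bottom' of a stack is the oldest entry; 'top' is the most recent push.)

Answer: back: HOME,N,J,P
current: K
forward: (empty)

Derivation:
After 1 (visit(N)): cur=N back=1 fwd=0
After 2 (visit(J)): cur=J back=2 fwd=0
After 3 (visit(Q)): cur=Q back=3 fwd=0
After 4 (back): cur=J back=2 fwd=1
After 5 (visit(P)): cur=P back=3 fwd=0
After 6 (visit(I)): cur=I back=4 fwd=0
After 7 (back): cur=P back=3 fwd=1
After 8 (visit(K)): cur=K back=4 fwd=0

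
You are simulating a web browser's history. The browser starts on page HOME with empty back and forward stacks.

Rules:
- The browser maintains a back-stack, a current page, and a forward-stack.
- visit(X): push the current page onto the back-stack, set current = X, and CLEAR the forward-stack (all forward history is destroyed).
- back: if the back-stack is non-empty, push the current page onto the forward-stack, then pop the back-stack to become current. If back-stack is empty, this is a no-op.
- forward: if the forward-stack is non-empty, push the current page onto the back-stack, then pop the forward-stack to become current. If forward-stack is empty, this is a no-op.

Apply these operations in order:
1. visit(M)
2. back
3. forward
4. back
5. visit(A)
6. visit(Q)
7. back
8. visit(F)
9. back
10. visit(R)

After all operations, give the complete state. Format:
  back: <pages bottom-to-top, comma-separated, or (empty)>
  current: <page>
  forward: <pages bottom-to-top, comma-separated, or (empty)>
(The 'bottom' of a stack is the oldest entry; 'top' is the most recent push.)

After 1 (visit(M)): cur=M back=1 fwd=0
After 2 (back): cur=HOME back=0 fwd=1
After 3 (forward): cur=M back=1 fwd=0
After 4 (back): cur=HOME back=0 fwd=1
After 5 (visit(A)): cur=A back=1 fwd=0
After 6 (visit(Q)): cur=Q back=2 fwd=0
After 7 (back): cur=A back=1 fwd=1
After 8 (visit(F)): cur=F back=2 fwd=0
After 9 (back): cur=A back=1 fwd=1
After 10 (visit(R)): cur=R back=2 fwd=0

Answer: back: HOME,A
current: R
forward: (empty)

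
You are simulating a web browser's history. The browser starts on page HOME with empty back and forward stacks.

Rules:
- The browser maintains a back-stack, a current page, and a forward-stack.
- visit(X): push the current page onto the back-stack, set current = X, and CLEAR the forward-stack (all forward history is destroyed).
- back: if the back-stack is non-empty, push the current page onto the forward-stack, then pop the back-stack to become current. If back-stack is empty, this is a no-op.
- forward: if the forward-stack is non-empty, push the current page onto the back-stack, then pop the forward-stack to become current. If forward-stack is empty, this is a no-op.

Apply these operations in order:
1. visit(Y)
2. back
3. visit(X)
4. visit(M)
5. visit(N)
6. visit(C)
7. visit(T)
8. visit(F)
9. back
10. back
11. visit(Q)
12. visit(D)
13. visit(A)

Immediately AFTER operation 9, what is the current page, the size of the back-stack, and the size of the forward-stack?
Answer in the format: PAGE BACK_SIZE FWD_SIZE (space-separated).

After 1 (visit(Y)): cur=Y back=1 fwd=0
After 2 (back): cur=HOME back=0 fwd=1
After 3 (visit(X)): cur=X back=1 fwd=0
After 4 (visit(M)): cur=M back=2 fwd=0
After 5 (visit(N)): cur=N back=3 fwd=0
After 6 (visit(C)): cur=C back=4 fwd=0
After 7 (visit(T)): cur=T back=5 fwd=0
After 8 (visit(F)): cur=F back=6 fwd=0
After 9 (back): cur=T back=5 fwd=1

T 5 1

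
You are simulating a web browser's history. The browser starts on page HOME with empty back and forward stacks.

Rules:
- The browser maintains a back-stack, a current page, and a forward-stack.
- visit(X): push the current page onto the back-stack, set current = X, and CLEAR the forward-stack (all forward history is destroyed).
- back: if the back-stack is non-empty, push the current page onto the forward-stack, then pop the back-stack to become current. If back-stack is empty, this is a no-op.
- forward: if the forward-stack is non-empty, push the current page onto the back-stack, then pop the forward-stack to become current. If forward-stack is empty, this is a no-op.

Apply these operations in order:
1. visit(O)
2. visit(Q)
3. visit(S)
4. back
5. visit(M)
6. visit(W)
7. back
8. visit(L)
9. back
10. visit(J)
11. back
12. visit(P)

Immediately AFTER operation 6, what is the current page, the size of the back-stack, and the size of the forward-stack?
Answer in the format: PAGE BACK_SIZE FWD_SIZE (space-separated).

After 1 (visit(O)): cur=O back=1 fwd=0
After 2 (visit(Q)): cur=Q back=2 fwd=0
After 3 (visit(S)): cur=S back=3 fwd=0
After 4 (back): cur=Q back=2 fwd=1
After 5 (visit(M)): cur=M back=3 fwd=0
After 6 (visit(W)): cur=W back=4 fwd=0

W 4 0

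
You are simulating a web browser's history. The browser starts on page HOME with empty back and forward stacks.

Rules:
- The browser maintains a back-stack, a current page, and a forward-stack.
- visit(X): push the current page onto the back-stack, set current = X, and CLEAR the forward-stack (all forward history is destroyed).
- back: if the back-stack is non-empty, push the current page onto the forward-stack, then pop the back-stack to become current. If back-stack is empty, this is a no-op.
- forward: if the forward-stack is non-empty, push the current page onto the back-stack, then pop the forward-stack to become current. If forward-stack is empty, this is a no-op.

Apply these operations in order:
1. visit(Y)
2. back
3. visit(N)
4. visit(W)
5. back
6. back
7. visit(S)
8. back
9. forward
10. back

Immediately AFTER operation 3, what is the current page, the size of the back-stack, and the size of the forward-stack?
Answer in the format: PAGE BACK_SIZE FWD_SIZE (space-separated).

After 1 (visit(Y)): cur=Y back=1 fwd=0
After 2 (back): cur=HOME back=0 fwd=1
After 3 (visit(N)): cur=N back=1 fwd=0

N 1 0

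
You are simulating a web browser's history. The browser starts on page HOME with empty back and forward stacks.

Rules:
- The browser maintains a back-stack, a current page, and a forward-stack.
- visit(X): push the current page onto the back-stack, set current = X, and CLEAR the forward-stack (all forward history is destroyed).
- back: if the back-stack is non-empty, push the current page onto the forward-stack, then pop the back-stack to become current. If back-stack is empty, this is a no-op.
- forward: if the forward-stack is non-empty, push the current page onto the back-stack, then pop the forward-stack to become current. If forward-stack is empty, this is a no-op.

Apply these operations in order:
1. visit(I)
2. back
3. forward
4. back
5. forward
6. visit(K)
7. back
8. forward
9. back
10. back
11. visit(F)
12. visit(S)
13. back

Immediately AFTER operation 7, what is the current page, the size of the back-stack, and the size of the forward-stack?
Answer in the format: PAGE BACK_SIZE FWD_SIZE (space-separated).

After 1 (visit(I)): cur=I back=1 fwd=0
After 2 (back): cur=HOME back=0 fwd=1
After 3 (forward): cur=I back=1 fwd=0
After 4 (back): cur=HOME back=0 fwd=1
After 5 (forward): cur=I back=1 fwd=0
After 6 (visit(K)): cur=K back=2 fwd=0
After 7 (back): cur=I back=1 fwd=1

I 1 1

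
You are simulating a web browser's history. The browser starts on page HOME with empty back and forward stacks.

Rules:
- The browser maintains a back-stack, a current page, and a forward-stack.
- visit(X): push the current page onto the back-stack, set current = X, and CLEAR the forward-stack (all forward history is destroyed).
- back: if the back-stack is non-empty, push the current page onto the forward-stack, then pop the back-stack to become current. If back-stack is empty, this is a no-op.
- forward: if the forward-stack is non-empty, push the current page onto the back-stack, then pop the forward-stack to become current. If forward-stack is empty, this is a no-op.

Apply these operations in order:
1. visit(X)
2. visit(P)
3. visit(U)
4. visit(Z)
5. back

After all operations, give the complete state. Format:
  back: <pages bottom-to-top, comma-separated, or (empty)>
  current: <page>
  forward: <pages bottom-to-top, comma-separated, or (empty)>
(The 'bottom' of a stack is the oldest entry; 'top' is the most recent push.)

After 1 (visit(X)): cur=X back=1 fwd=0
After 2 (visit(P)): cur=P back=2 fwd=0
After 3 (visit(U)): cur=U back=3 fwd=0
After 4 (visit(Z)): cur=Z back=4 fwd=0
After 5 (back): cur=U back=3 fwd=1

Answer: back: HOME,X,P
current: U
forward: Z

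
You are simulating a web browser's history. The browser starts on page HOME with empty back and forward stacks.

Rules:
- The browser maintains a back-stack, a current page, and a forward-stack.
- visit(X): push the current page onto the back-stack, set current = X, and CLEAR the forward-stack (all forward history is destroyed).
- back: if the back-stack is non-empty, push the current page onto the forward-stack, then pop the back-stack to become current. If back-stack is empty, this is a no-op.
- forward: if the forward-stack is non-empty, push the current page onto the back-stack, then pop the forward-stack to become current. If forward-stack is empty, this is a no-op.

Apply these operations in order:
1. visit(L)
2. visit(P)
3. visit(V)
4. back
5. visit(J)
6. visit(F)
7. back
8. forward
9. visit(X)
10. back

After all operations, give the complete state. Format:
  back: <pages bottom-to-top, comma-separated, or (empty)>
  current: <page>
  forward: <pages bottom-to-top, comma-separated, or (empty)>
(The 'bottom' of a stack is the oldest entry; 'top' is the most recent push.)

After 1 (visit(L)): cur=L back=1 fwd=0
After 2 (visit(P)): cur=P back=2 fwd=0
After 3 (visit(V)): cur=V back=3 fwd=0
After 4 (back): cur=P back=2 fwd=1
After 5 (visit(J)): cur=J back=3 fwd=0
After 6 (visit(F)): cur=F back=4 fwd=0
After 7 (back): cur=J back=3 fwd=1
After 8 (forward): cur=F back=4 fwd=0
After 9 (visit(X)): cur=X back=5 fwd=0
After 10 (back): cur=F back=4 fwd=1

Answer: back: HOME,L,P,J
current: F
forward: X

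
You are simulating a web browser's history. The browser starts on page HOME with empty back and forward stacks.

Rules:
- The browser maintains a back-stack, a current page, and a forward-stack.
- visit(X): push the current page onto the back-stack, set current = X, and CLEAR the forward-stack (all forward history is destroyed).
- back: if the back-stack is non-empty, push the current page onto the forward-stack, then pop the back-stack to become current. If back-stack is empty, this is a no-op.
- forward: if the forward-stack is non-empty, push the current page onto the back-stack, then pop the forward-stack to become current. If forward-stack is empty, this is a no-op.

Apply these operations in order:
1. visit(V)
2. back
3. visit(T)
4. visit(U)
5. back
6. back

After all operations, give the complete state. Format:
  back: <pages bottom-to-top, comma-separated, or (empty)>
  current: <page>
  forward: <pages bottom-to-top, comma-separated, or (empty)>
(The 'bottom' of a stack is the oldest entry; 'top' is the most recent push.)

After 1 (visit(V)): cur=V back=1 fwd=0
After 2 (back): cur=HOME back=0 fwd=1
After 3 (visit(T)): cur=T back=1 fwd=0
After 4 (visit(U)): cur=U back=2 fwd=0
After 5 (back): cur=T back=1 fwd=1
After 6 (back): cur=HOME back=0 fwd=2

Answer: back: (empty)
current: HOME
forward: U,T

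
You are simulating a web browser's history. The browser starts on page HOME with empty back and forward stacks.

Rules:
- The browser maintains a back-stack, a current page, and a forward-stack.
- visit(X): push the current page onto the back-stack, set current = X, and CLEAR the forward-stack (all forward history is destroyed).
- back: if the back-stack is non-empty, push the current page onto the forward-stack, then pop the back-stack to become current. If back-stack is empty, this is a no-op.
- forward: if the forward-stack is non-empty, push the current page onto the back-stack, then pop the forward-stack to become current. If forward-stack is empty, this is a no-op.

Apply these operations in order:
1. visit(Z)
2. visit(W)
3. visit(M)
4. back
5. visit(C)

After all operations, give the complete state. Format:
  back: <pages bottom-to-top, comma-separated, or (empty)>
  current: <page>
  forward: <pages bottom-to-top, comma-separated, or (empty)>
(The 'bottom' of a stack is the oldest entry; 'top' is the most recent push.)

After 1 (visit(Z)): cur=Z back=1 fwd=0
After 2 (visit(W)): cur=W back=2 fwd=0
After 3 (visit(M)): cur=M back=3 fwd=0
After 4 (back): cur=W back=2 fwd=1
After 5 (visit(C)): cur=C back=3 fwd=0

Answer: back: HOME,Z,W
current: C
forward: (empty)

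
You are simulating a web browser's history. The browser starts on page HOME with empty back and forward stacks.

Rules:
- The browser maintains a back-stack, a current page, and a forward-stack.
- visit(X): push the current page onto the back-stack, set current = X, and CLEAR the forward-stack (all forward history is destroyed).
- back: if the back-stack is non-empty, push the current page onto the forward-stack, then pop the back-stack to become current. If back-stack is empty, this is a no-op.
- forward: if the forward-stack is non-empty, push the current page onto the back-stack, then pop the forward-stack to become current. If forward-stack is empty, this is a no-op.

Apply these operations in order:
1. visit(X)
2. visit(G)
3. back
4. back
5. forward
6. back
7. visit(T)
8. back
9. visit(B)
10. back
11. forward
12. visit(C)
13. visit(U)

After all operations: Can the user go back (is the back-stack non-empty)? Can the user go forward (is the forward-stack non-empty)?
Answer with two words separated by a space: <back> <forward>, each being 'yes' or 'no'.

Answer: yes no

Derivation:
After 1 (visit(X)): cur=X back=1 fwd=0
After 2 (visit(G)): cur=G back=2 fwd=0
After 3 (back): cur=X back=1 fwd=1
After 4 (back): cur=HOME back=0 fwd=2
After 5 (forward): cur=X back=1 fwd=1
After 6 (back): cur=HOME back=0 fwd=2
After 7 (visit(T)): cur=T back=1 fwd=0
After 8 (back): cur=HOME back=0 fwd=1
After 9 (visit(B)): cur=B back=1 fwd=0
After 10 (back): cur=HOME back=0 fwd=1
After 11 (forward): cur=B back=1 fwd=0
After 12 (visit(C)): cur=C back=2 fwd=0
After 13 (visit(U)): cur=U back=3 fwd=0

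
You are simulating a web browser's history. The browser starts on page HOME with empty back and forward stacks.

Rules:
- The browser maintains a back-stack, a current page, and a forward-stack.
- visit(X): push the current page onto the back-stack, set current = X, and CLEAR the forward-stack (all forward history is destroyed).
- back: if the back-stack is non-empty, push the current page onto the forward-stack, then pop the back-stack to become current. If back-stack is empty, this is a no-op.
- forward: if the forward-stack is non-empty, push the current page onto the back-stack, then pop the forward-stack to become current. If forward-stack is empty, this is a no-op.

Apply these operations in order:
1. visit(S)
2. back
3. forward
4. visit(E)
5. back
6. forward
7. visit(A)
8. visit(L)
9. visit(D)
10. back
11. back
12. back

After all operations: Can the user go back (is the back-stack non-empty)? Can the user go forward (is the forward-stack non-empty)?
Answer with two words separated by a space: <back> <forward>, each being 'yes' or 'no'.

After 1 (visit(S)): cur=S back=1 fwd=0
After 2 (back): cur=HOME back=0 fwd=1
After 3 (forward): cur=S back=1 fwd=0
After 4 (visit(E)): cur=E back=2 fwd=0
After 5 (back): cur=S back=1 fwd=1
After 6 (forward): cur=E back=2 fwd=0
After 7 (visit(A)): cur=A back=3 fwd=0
After 8 (visit(L)): cur=L back=4 fwd=0
After 9 (visit(D)): cur=D back=5 fwd=0
After 10 (back): cur=L back=4 fwd=1
After 11 (back): cur=A back=3 fwd=2
After 12 (back): cur=E back=2 fwd=3

Answer: yes yes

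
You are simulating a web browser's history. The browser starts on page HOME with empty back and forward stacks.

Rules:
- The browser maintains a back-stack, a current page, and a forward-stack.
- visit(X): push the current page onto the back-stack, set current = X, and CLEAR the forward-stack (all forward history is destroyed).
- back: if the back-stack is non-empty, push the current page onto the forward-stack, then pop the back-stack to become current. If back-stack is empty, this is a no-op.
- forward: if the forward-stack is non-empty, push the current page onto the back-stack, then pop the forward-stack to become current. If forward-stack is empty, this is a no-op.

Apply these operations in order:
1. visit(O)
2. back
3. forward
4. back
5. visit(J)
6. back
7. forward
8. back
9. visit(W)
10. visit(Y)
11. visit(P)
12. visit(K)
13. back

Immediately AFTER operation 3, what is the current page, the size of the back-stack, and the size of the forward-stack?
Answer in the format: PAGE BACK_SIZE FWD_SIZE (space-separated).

After 1 (visit(O)): cur=O back=1 fwd=0
After 2 (back): cur=HOME back=0 fwd=1
After 3 (forward): cur=O back=1 fwd=0

O 1 0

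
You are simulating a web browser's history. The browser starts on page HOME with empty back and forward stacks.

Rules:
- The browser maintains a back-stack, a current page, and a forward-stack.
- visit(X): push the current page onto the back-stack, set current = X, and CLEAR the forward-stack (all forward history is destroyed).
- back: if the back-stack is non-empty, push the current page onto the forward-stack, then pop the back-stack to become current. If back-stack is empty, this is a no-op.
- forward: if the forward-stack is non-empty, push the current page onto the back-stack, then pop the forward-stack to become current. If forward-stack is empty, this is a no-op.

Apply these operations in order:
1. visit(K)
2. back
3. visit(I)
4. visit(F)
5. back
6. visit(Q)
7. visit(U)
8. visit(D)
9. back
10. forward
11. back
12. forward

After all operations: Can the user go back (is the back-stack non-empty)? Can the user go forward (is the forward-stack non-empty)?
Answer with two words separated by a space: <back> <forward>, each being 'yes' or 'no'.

After 1 (visit(K)): cur=K back=1 fwd=0
After 2 (back): cur=HOME back=0 fwd=1
After 3 (visit(I)): cur=I back=1 fwd=0
After 4 (visit(F)): cur=F back=2 fwd=0
After 5 (back): cur=I back=1 fwd=1
After 6 (visit(Q)): cur=Q back=2 fwd=0
After 7 (visit(U)): cur=U back=3 fwd=0
After 8 (visit(D)): cur=D back=4 fwd=0
After 9 (back): cur=U back=3 fwd=1
After 10 (forward): cur=D back=4 fwd=0
After 11 (back): cur=U back=3 fwd=1
After 12 (forward): cur=D back=4 fwd=0

Answer: yes no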